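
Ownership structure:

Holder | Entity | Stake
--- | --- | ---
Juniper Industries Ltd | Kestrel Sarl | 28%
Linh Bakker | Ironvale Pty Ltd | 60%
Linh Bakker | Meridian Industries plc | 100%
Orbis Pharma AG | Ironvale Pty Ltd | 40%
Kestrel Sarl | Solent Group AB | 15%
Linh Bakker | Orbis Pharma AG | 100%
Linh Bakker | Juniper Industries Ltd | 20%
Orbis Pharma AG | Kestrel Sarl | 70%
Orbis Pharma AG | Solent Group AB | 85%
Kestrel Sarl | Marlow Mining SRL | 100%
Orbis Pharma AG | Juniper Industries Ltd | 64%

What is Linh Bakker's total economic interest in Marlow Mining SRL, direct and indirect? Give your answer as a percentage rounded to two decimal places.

93.52%

Linh reaches Marlow along 3 paths.
Via Orbis → Juniper → Kestrel: 100% × 64% × 28% × 100% = 17.92%.
Via Juniper → Kestrel: 20% × 28% × 100% = 5.6%.
Via Orbis → Kestrel: 100% × 70% × 100% = 70%.
Total: 17.92% + 5.6% + 70% = 93.52%.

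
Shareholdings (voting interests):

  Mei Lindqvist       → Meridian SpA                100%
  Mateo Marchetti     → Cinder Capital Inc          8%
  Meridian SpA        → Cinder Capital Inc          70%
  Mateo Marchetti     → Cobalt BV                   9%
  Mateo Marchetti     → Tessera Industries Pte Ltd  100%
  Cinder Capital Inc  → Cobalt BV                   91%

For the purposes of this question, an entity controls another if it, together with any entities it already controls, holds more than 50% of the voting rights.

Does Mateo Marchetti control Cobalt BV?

Mateo holds 100% of Tessera, so Mateo controls Tessera.
In Cobalt, Mateo's side holds only 9%, not > 50%.
So Mateo does not control Cobalt.

No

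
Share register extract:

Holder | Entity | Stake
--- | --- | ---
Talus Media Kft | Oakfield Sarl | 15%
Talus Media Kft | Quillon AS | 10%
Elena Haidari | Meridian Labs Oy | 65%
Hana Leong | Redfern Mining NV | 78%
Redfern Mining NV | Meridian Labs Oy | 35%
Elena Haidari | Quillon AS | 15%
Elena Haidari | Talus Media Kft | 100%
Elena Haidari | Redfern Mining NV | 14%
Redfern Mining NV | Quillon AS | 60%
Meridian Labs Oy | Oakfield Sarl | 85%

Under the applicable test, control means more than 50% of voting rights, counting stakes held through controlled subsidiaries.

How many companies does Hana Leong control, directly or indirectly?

Hana holds 78% of Redfern, so Hana controls Redfern.
Redfern holds 60% of Quillon, so Hana controls Quillon.
No other company's threshold is met.
Hana controls 2 companies.

2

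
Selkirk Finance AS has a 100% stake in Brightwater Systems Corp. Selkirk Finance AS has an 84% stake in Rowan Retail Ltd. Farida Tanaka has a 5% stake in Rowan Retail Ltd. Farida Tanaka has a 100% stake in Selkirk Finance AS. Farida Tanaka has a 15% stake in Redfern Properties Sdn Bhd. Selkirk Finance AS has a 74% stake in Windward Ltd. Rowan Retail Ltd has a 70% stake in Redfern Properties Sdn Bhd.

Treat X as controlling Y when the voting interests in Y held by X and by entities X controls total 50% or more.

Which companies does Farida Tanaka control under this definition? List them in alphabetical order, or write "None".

Farida holds 100% of Selkirk, so Farida controls Selkirk.
Selkirk and Farida together hold 84% + 5% = 89% of Rowan, so Farida controls Rowan.
Rowan and Farida together hold 70% + 15% = 85% of Redfern, so Farida controls Redfern.
Selkirk holds 74% of Windward, so Farida controls Windward.
Selkirk holds 100% of Brightwater, so Farida controls Brightwater.

Brightwater Systems Corp, Redfern Properties Sdn Bhd, Rowan Retail Ltd, Selkirk Finance AS, Windward Ltd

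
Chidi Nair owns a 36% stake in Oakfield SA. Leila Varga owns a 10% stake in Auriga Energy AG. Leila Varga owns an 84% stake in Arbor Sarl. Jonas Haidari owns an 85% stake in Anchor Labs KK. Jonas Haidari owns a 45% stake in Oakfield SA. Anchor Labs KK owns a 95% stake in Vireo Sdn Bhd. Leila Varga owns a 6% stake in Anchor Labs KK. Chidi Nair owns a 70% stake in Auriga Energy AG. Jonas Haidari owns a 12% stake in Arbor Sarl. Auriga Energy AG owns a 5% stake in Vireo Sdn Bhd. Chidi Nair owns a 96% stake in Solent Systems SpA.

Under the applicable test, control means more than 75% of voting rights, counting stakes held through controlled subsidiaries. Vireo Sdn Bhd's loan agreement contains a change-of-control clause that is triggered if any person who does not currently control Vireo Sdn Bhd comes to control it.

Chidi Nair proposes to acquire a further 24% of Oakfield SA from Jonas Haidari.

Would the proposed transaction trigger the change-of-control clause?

The purchase adds only to Chidi's holdings (Jonas's stake shrinks), so Chidi is the only person who could newly come to control Vireo.
Chidi holds 96% of Solent, so Chidi controls Solent.
Neither Chidi nor any entity Chidi controls holds any voting interest in Vireo.
So before the transaction, Chidi does not control Vireo.
After the purchase, Chidi's direct stake in Oakfield rises to 36% + 24% = 60%, and Jonas's stake falls to 21%.
Chidi's side now holds 60% of Oakfield, not > 75%, so Chidi still does not control Oakfield.
After the transaction, neither Chidi nor any entity Chidi controls holds a voting interest in Vireo, so Chidi still does not control it.
No new person acquires control, so the clause is not triggered.

No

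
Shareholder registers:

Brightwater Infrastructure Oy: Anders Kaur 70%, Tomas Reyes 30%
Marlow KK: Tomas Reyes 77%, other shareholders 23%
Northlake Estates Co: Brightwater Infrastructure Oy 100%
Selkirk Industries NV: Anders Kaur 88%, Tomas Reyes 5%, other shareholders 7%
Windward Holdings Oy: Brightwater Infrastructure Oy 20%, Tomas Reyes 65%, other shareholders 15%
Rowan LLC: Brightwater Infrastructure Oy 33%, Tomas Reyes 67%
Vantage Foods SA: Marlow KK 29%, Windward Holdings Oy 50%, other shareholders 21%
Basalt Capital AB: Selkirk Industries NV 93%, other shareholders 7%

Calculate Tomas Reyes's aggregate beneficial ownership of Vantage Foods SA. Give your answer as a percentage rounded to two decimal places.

57.83%

Tomas reaches Vantage along 3 paths.
Via Marlow: 77% × 29% = 22.33%.
Via Brightwater → Windward: 30% × 20% × 50% = 3%.
Via Windward: 65% × 50% = 32.5%.
Total: 22.33% + 3% + 32.5% = 57.83%.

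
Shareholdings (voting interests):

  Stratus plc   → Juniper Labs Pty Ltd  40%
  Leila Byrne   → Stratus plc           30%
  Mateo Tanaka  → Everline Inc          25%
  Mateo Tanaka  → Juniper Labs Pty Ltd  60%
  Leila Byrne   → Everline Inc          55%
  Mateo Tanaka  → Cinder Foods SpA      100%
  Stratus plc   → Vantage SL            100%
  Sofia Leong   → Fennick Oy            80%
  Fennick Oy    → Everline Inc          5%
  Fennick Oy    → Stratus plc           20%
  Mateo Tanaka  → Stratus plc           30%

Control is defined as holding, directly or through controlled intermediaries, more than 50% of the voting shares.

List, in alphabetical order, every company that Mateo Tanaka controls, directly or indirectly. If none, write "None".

Cinder Foods SpA, Juniper Labs Pty Ltd

Mateo holds 60% of Juniper, so Mateo controls Juniper.
Mateo holds 100% of Cinder, so Mateo controls Cinder.
No other company's threshold is met.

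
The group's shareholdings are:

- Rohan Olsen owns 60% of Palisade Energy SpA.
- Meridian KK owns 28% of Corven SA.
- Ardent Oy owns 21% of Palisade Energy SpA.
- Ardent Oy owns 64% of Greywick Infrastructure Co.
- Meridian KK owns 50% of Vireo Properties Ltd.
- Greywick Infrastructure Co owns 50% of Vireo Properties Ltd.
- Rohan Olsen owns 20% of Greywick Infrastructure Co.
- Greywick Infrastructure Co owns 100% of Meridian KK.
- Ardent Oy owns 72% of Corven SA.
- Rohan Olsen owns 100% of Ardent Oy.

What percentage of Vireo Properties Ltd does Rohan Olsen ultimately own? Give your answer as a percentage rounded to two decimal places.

84.00%

Rohan reaches Vireo along 4 paths.
Via Greywick: 20% × 50% = 10%.
Via Ardent → Greywick: 100% × 64% × 50% = 32%.
Via Greywick → Meridian: 20% × 100% × 50% = 10%.
Via Ardent → Greywick → Meridian: 100% × 64% × 100% × 50% = 32%.
Total: 10% + 32% + 10% + 32% = 84%.
Rounded: 84.00%.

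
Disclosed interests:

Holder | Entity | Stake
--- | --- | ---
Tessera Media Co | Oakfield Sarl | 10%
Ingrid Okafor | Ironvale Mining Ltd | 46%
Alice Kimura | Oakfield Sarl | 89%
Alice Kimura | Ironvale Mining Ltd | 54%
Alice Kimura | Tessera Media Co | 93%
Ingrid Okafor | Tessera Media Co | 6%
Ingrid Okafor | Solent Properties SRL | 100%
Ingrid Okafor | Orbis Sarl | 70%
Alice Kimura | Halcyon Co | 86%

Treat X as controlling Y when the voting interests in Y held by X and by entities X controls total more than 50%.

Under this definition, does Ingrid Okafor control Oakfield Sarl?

No

Ingrid holds 100% of Solent, so Ingrid controls Solent.
Ingrid holds 70% of Orbis, so Ingrid controls Orbis.
Neither Ingrid nor any entity Ingrid controls holds any voting interest in Oakfield.
So Ingrid does not control Oakfield.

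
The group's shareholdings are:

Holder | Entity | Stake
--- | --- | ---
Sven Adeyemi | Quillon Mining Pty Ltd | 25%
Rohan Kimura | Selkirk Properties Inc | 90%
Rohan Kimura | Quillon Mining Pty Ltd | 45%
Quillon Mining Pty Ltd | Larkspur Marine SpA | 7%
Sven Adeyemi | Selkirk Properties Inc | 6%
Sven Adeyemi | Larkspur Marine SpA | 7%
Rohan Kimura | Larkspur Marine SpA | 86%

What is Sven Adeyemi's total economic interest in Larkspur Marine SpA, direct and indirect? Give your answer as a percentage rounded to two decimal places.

8.75%

Sven reaches Larkspur along 2 paths.
Direct stake: 7% = 7%.
Via Quillon: 25% × 7% = 1.75%.
Total: 7% + 1.75% = 8.75%.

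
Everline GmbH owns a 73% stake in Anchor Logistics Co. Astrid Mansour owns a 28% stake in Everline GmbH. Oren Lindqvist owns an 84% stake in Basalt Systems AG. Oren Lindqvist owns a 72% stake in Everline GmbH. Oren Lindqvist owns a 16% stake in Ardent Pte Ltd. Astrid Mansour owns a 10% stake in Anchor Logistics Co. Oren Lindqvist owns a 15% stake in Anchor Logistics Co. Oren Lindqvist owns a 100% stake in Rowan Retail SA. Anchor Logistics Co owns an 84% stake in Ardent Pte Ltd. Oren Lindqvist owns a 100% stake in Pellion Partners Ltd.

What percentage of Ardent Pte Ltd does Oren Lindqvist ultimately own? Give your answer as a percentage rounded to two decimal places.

72.75%

Oren reaches Ardent along 3 paths.
Direct stake: 16% = 16%.
Via Anchor: 15% × 84% = 12.6%.
Via Everline → Anchor: 72% × 73% × 84% = 44.1504%.
Total: 16% + 12.6% + 44.1504% = 72.7504%.
Rounded: 72.75%.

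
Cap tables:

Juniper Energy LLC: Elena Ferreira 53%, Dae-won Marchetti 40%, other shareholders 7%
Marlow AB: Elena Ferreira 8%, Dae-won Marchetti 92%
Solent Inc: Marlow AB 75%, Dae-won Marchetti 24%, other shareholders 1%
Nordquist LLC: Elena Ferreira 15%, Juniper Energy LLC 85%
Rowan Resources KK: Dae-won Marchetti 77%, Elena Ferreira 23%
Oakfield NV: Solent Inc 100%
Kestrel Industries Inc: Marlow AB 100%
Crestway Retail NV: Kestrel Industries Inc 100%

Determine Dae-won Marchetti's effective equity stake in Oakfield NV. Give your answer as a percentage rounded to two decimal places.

93.00%

Dae-won reaches Oakfield along 2 paths.
Via Marlow → Solent: 92% × 75% × 100% = 69%.
Via Solent: 24% × 100% = 24%.
Total: 69% + 24% = 93%.
Rounded: 93.00%.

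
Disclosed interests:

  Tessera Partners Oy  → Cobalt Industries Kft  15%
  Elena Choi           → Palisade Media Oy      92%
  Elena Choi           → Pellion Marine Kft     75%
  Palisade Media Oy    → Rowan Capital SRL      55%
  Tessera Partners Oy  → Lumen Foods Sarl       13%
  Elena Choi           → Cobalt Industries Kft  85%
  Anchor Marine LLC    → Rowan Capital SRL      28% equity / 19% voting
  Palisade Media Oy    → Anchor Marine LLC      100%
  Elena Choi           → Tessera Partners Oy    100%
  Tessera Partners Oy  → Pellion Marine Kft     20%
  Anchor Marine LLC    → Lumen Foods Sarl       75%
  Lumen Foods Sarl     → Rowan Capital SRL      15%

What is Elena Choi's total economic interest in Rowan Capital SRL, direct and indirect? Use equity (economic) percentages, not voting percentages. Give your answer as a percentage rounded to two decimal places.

Elena reaches Rowan along 4 paths.
Via Palisade: 92% × 55% = 50.6%.
Via Palisade → Anchor: 92% × 100% × 28% = 25.76%.
Via Tessera → Lumen: 100% × 13% × 15% = 1.95%.
Via Palisade → Anchor → Lumen: 92% × 100% × 75% × 15% = 10.35%.
Total: 50.6% + 25.76% + 1.95% + 10.35% = 88.66%.

88.66%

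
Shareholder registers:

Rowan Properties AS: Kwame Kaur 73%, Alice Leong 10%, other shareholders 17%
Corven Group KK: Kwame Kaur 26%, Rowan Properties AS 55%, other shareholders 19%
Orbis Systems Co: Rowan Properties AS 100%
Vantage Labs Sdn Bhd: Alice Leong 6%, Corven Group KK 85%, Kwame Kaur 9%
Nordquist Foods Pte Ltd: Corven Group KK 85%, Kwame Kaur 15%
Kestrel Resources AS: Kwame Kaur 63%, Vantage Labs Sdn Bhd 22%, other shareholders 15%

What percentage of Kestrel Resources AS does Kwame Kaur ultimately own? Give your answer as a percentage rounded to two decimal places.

Kwame reaches Kestrel along 4 paths.
Direct stake: 63% = 63%.
Via Corven → Vantage: 26% × 85% × 22% = 4.862%.
Via Rowan → Corven → Vantage: 73% × 55% × 85% × 22% = 7.50805%.
Via Vantage: 9% × 22% = 1.98%.
Total: 63% + 4.862% + 7.50805% + 1.98% = 77.35005%.
Rounded: 77.35%.

77.35%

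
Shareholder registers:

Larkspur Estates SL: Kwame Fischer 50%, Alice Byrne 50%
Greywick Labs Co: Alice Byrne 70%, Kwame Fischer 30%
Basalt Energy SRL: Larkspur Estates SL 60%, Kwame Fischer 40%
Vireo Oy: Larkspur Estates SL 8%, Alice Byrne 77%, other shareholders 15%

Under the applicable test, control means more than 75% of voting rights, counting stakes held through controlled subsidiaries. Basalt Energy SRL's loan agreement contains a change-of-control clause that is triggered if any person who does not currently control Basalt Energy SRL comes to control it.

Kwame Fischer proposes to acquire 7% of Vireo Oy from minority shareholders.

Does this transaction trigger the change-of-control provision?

No

The purchase changes only Kwame's holdings, so Kwame is the only person who could newly come to control Basalt.
Kwame's largest direct stake is 50% in Larkspur, which does not meet the threshold, so Kwame controls no company.
In Basalt, Kwame's side holds only 40%, not > 75%.
So before the transaction, Kwame does not control Basalt.
After the purchase, Kwame holds 7% of Vireo directly.
Kwame's side now holds 7% of Vireo, not > 75%, so Kwame still does not control Vireo.
After the transaction, Kwame's side holds 40% of Basalt, not > 75%, so Kwame still does not control Basalt.
No new person acquires control, so the clause is not triggered.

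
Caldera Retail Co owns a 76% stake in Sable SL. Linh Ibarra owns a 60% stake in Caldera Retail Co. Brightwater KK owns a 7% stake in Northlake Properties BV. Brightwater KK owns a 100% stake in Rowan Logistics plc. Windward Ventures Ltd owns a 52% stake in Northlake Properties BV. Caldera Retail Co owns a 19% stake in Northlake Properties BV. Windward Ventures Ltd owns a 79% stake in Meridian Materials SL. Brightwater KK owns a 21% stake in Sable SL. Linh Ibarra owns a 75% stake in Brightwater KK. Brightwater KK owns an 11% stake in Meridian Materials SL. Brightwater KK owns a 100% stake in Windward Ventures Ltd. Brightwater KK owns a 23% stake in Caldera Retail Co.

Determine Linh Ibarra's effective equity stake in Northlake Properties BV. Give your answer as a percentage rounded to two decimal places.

58.93%

Linh reaches Northlake along 4 paths.
Via Brightwater → Caldera: 75% × 23% × 19% = 3.2775%.
Via Caldera: 60% × 19% = 11.4%.
Via Brightwater → Windward: 75% × 100% × 52% = 39%.
Via Brightwater: 75% × 7% = 5.25%.
Total: 3.2775% + 11.4% + 39% + 5.25% = 58.9275%.
Rounded: 58.93%.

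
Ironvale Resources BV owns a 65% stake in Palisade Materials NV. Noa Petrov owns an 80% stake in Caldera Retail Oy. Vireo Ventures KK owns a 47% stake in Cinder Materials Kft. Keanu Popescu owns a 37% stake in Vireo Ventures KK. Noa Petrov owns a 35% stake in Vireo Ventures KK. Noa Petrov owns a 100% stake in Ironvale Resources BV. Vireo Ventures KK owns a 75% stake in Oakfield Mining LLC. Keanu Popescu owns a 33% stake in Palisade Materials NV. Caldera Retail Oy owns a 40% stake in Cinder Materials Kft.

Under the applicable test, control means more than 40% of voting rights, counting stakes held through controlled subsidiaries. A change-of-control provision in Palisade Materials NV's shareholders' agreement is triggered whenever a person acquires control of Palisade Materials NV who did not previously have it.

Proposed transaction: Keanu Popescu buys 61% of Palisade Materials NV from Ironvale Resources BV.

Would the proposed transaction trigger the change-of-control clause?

Yes

The purchase adds only to Keanu's holdings (Ironvale's stake shrinks), so Keanu is the only person who could newly come to control Palisade.
Keanu's largest direct stake is 37% in Vireo, which does not meet the threshold, so Keanu controls no company.
In Palisade, Keanu's side holds only 33%, not > 40%.
So before the transaction, Keanu does not control Palisade.
After the purchase, Keanu's direct stake in Palisade rises to 33% + 61% = 94%, and Ironvale's stake falls to 4%.
Keanu holds 94% of Palisade, so Keanu controls Palisade.
Keanu did not control Palisade before and does after, so the clause is triggered.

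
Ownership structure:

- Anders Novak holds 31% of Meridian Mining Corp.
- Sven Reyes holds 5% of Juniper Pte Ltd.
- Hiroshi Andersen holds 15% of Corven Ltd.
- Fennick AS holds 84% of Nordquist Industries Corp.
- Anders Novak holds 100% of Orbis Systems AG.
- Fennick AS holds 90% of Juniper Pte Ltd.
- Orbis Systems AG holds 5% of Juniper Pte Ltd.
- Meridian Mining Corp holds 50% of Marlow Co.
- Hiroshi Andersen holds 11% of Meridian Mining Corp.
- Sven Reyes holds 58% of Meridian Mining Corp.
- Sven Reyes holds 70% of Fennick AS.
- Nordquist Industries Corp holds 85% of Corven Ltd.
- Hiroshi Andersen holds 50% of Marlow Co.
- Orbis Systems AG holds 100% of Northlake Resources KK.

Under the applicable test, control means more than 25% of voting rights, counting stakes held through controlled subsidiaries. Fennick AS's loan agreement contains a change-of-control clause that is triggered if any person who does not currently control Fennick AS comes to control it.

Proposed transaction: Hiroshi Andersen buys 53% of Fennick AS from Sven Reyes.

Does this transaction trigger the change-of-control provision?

Yes

The purchase adds only to Hiroshi's holdings (Sven's stake shrinks), so Hiroshi is the only person who could newly come to control Fennick.
Hiroshi holds 50% of Marlow, so Hiroshi controls Marlow.
Neither Hiroshi nor any entity Hiroshi controls holds any voting interest in Fennick.
So before the transaction, Hiroshi does not control Fennick.
After the purchase, Hiroshi holds 53% of Fennick directly, and Sven's stake falls to 17%.
Hiroshi holds 53% of Fennick, so Hiroshi controls Fennick.
Hiroshi did not control Fennick before and does after, so the clause is triggered.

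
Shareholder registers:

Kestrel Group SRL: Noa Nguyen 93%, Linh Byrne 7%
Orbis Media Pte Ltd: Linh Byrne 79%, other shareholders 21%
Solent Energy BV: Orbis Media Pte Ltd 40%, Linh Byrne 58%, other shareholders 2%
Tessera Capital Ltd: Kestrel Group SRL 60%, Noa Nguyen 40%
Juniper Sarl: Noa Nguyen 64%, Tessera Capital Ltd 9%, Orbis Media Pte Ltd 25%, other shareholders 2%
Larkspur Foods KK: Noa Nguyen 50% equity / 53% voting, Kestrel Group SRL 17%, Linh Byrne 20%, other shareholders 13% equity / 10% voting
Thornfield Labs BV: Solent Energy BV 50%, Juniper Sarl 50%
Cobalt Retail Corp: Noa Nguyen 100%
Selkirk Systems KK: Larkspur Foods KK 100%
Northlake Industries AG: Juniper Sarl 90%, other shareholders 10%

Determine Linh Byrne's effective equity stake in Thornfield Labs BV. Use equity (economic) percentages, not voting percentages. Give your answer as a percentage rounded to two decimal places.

Linh reaches Thornfield along 4 paths.
Via Orbis → Solent: 79% × 40% × 50% = 15.8%.
Via Solent: 58% × 50% = 29%.
Via Kestrel → Tessera → Juniper: 7% × 60% × 9% × 50% = 0.189%.
Via Orbis → Juniper: 79% × 25% × 50% = 9.875%.
Total: 15.8% + 29% + 0.189% + 9.875% = 54.864%.
Rounded: 54.86%.

54.86%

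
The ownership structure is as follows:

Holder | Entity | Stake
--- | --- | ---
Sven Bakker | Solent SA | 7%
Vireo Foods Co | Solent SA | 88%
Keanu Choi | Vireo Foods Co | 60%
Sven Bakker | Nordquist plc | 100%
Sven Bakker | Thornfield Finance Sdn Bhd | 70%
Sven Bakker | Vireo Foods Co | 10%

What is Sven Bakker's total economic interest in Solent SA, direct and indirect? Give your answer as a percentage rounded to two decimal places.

15.80%

Sven reaches Solent along 2 paths.
Via Vireo: 10% × 88% = 8.8%.
Direct stake: 7% = 7%.
Total: 8.8% + 7% = 15.8%.
Rounded: 15.80%.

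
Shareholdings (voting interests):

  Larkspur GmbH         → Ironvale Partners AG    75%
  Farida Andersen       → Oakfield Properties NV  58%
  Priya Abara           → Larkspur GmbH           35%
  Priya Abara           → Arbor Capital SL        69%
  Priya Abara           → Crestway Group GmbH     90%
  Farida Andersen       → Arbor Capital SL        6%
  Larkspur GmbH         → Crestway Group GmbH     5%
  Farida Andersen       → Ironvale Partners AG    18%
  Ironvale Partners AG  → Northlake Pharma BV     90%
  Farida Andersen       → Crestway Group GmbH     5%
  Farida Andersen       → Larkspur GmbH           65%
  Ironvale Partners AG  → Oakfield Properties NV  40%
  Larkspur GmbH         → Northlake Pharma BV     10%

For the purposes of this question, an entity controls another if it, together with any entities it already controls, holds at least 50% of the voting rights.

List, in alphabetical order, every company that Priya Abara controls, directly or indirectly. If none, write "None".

Priya holds 90% of Crestway, so Priya controls Crestway.
Priya holds 69% of Arbor, so Priya controls Arbor.
No other company's threshold is met.

Arbor Capital SL, Crestway Group GmbH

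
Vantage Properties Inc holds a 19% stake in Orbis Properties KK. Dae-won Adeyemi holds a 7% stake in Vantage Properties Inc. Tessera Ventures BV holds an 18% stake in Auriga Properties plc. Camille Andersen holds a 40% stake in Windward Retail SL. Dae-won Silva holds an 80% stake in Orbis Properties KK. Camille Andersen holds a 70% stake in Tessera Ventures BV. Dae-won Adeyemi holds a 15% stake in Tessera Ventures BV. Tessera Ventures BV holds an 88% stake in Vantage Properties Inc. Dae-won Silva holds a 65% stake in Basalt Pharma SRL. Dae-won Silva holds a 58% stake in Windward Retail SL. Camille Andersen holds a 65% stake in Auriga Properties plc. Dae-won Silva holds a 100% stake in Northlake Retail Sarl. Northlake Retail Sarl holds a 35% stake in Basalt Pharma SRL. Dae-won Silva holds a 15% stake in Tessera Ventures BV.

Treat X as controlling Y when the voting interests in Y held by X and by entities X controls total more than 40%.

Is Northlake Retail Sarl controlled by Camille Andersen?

No

Camille holds 70% of Tessera, so Camille controls Tessera.
Camille and Tessera together hold 65% + 18% = 83% of Auriga, so Camille controls Auriga.
Tessera holds 88% of Vantage, so Camille controls Vantage.
Neither Camille nor any entity Camille controls holds any voting interest in Northlake.
So Camille does not control Northlake.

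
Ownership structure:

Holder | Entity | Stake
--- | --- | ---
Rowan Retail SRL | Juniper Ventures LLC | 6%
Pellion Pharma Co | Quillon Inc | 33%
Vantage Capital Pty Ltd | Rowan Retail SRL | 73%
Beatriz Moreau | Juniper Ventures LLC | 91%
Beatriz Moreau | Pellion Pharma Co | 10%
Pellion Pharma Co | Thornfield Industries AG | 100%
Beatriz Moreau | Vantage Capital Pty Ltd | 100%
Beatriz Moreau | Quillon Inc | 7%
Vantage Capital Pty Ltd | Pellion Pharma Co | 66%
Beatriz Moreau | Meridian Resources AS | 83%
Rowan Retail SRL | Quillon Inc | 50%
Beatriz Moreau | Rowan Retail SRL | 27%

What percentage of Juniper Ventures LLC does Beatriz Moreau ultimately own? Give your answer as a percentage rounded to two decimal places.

97.00%

Beatriz reaches Juniper along 3 paths.
Via Vantage → Rowan: 100% × 73% × 6% = 4.38%.
Via Rowan: 27% × 6% = 1.62%.
Direct stake: 91% = 91%.
Total: 4.38% + 1.62% + 91% = 97%.
Rounded: 97.00%.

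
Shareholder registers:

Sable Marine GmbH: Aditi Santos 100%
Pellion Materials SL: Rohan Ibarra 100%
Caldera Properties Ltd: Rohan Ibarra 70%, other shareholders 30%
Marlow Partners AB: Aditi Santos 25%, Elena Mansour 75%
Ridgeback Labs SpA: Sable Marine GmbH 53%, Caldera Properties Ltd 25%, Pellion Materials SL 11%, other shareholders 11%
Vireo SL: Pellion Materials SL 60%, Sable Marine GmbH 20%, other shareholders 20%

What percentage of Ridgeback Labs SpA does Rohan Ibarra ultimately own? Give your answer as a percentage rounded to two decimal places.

28.50%

Rohan reaches Ridgeback along 2 paths.
Via Caldera: 70% × 25% = 17.5%.
Via Pellion: 100% × 11% = 11%.
Total: 17.5% + 11% = 28.5%.
Rounded: 28.50%.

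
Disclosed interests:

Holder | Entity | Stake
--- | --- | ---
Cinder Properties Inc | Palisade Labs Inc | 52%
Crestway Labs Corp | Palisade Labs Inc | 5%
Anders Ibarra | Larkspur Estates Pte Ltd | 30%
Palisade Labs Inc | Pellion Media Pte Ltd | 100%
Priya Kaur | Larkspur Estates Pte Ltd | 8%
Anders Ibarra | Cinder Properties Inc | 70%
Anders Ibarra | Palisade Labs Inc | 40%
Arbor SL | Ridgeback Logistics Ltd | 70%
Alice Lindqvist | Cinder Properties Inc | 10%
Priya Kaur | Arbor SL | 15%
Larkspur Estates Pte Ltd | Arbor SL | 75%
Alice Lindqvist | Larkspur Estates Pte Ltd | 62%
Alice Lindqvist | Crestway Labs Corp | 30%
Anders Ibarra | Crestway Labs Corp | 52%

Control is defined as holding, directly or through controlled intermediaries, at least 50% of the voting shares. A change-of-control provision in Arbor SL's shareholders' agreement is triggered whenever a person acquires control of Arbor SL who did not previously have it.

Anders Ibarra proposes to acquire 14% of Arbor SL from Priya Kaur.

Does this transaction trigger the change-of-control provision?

The purchase adds only to Anders's holdings (Priya's stake shrinks), so Anders is the only person who could newly come to control Arbor.
Anders holds 52% of Crestway, so Anders controls Crestway.
Anders holds 70% of Cinder, so Anders controls Cinder.
Anders and Cinder and Crestway together hold 40% + 52% + 5% = 97% of Palisade, so Anders controls Palisade.
Palisade holds 100% of Pellion, so Anders controls Pellion.
Neither Anders nor any entity Anders controls holds any voting interest in Arbor.
So before the transaction, Anders does not control Arbor.
After the purchase, Anders holds 14% of Arbor directly, and Priya's stake falls to 1%.
After the transaction, Anders's side holds 14% of Arbor, not ≥ 50%, so Anders still does not control Arbor.
No new person acquires control, so the clause is not triggered.

No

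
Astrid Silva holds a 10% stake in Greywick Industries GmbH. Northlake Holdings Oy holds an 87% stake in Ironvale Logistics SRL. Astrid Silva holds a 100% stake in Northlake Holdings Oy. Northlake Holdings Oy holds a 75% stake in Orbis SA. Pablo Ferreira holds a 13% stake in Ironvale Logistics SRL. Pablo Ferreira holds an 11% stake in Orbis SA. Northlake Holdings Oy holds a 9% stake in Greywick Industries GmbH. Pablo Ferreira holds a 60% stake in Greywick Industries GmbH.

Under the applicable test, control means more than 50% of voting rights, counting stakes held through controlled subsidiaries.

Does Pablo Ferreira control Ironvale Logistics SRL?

Pablo holds 60% of Greywick, so Pablo controls Greywick.
In Ironvale, Pablo's side holds only 13%, not > 50%.
So Pablo does not control Ironvale.

No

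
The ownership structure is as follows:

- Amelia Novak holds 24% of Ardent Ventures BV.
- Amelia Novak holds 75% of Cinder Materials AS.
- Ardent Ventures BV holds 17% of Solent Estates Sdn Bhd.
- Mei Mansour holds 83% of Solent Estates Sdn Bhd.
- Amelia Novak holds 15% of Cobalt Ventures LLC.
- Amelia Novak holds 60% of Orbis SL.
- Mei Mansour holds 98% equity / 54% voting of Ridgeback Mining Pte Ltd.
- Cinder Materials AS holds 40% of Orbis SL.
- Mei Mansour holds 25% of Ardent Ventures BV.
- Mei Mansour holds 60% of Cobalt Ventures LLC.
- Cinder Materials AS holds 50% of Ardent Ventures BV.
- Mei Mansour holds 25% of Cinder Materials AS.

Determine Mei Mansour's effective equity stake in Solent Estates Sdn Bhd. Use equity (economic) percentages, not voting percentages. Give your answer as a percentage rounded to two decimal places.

89.38%

Mei reaches Solent along 3 paths.
Direct stake: 83% = 83%.
Via Cinder → Ardent: 25% × 50% × 17% = 2.125%.
Via Ardent: 25% × 17% = 4.25%.
Total: 83% + 2.125% + 4.25% = 89.375%.
Rounded: 89.38%.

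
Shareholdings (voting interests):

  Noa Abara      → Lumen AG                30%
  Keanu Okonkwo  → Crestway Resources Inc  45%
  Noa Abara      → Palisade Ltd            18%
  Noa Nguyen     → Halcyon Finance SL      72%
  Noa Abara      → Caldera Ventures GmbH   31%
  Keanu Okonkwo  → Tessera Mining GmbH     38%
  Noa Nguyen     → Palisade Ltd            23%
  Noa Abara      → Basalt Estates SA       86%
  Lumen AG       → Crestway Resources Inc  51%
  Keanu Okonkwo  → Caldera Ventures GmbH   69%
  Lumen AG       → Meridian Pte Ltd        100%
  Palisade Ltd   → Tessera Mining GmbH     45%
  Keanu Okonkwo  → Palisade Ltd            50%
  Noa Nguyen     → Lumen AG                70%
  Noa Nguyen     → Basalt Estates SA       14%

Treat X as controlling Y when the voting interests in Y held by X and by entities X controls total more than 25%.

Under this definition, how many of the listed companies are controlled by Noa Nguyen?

4

Noa Nguyen holds 70% of Lumen, so Noa Nguyen controls Lumen.
Lumen holds 100% of Meridian, so Noa Nguyen controls Meridian.
Lumen holds 51% of Crestway, so Noa Nguyen controls Crestway.
Noa Nguyen holds 72% of Halcyon, so Noa Nguyen controls Halcyon.
No other company's threshold is met.
Noa Nguyen controls 4 companies.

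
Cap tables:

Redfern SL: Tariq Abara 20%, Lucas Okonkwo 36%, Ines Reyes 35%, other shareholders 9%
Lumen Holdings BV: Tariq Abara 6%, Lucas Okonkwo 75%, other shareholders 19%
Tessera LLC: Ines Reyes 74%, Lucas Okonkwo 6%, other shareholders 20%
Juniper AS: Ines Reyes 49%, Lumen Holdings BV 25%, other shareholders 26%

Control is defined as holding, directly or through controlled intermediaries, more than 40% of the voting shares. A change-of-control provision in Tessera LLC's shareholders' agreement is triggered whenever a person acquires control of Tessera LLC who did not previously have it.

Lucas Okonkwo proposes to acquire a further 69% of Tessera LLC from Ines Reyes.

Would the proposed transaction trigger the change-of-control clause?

The purchase adds only to Lucas's holdings (Ines's stake shrinks), so Lucas is the only person who could newly come to control Tessera.
Lucas holds 75% of Lumen, so Lucas controls Lumen.
In Tessera, Lucas's side holds only 6%, not > 40%.
So before the transaction, Lucas does not control Tessera.
After the purchase, Lucas's direct stake in Tessera rises to 6% + 69% = 75%, and Ines's stake falls to 5%.
Lucas holds 75% of Tessera, so Lucas controls Tessera.
Lucas did not control Tessera before and does after, so the clause is triggered.

Yes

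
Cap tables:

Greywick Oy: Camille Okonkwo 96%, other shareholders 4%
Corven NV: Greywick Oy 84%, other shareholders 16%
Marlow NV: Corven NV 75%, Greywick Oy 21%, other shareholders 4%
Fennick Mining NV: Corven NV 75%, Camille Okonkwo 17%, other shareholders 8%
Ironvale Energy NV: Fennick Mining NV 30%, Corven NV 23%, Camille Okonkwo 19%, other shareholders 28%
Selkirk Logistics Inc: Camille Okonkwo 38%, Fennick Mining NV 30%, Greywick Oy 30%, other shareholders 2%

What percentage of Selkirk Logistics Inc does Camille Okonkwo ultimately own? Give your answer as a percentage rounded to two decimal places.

90.04%

Camille reaches Selkirk along 4 paths.
Direct stake: 38% = 38%.
Via Greywick → Corven → Fennick: 96% × 84% × 75% × 30% = 18.144%.
Via Fennick: 17% × 30% = 5.1%.
Via Greywick: 96% × 30% = 28.8%.
Total: 38% + 18.144% + 5.1% + 28.8% = 90.044%.
Rounded: 90.04%.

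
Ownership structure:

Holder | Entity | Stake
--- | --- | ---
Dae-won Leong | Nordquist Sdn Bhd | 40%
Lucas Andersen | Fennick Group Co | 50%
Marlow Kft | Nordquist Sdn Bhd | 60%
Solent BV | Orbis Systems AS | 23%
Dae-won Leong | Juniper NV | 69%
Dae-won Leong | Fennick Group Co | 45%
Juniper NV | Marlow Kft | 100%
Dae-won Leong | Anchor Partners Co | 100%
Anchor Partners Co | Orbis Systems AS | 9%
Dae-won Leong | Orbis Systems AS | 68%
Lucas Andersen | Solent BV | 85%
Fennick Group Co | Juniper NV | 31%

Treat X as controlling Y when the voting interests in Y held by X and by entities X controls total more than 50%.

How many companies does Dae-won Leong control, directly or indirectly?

5

Dae-won holds 69% of Juniper, so Dae-won controls Juniper.
Juniper holds 100% of Marlow, so Dae-won controls Marlow.
Dae-won holds 100% of Anchor, so Dae-won controls Anchor.
Dae-won and Marlow together hold 40% + 60% = 100% of Nordquist, so Dae-won controls Nordquist.
Anchor and Dae-won together hold 9% + 68% = 77% of Orbis, so Dae-won controls Orbis.
No other company's threshold is met.
Dae-won controls 5 companies.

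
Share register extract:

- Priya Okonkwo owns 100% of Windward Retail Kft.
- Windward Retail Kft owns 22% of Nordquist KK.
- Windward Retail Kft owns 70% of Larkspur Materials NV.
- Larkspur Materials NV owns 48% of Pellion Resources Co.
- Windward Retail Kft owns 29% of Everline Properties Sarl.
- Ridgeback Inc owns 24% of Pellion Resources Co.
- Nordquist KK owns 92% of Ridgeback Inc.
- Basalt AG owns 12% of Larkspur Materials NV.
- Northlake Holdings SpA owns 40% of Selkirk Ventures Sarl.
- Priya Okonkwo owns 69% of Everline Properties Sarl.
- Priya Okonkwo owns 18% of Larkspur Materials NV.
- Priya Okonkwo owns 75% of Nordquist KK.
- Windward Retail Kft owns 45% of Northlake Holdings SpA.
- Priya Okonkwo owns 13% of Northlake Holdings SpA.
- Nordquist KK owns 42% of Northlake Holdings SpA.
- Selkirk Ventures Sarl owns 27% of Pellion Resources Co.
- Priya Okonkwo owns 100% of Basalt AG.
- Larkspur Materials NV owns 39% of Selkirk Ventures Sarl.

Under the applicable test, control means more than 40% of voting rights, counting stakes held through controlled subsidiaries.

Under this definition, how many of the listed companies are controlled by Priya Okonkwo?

9

Priya holds 100% of Windward, so Priya controls Windward.
Priya holds 100% of Basalt, so Priya controls Basalt.
Priya and Windward together hold 75% + 22% = 97% of Nordquist, so Priya controls Nordquist.
Priya and Nordquist and Windward together hold 13% + 42% + 45% = 100% of Northlake, so Priya controls Northlake.
Windward and Priya and Basalt together hold 70% + 18% + 12% = 100% of Larkspur, so Priya controls Larkspur.
Northlake and Larkspur together hold 40% + 39% = 79% of Selkirk, so Priya controls Selkirk.
Nordquist holds 92% of Ridgeback, so Priya controls Ridgeback.
Ridgeback and Larkspur and Selkirk together hold 24% + 48% + 27% = 99% of Pellion, so Priya controls Pellion.
Windward and Priya together hold 29% + 69% = 98% of Everline, so Priya controls Everline.
Priya controls 9 companies.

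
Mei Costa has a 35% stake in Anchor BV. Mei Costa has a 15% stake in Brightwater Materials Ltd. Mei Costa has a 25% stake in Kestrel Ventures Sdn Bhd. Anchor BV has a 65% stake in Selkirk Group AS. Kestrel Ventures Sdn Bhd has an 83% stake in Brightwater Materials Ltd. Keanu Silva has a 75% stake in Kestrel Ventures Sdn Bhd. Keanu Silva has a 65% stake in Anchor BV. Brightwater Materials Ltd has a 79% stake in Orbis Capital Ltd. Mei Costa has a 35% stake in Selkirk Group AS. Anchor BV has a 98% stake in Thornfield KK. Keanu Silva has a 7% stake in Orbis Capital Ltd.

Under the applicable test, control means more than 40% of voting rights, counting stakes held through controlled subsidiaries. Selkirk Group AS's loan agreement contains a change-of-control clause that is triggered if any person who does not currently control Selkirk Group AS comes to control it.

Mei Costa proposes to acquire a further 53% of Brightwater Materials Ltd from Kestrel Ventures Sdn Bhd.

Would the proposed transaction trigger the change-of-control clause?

No

The purchase adds only to Mei's holdings (Kestrel's stake shrinks), so Mei is the only person who could newly come to control Selkirk.
Mei's largest direct stake is 35% in Anchor, which does not meet the threshold, so Mei controls no company.
In Selkirk, Mei's side holds only 35%, not > 40%.
So before the transaction, Mei does not control Selkirk.
After the purchase, Mei's direct stake in Brightwater rises to 15% + 53% = 68%, and Kestrel's stake falls to 30%.
Mei holds 68% of Brightwater, so Mei controls Brightwater.
Brightwater holds 79% of Orbis, so Mei controls Orbis.
After the transaction, Mei's side holds 35% of Selkirk, not > 40%, so Mei still does not control Selkirk.
No new person acquires control, so the clause is not triggered.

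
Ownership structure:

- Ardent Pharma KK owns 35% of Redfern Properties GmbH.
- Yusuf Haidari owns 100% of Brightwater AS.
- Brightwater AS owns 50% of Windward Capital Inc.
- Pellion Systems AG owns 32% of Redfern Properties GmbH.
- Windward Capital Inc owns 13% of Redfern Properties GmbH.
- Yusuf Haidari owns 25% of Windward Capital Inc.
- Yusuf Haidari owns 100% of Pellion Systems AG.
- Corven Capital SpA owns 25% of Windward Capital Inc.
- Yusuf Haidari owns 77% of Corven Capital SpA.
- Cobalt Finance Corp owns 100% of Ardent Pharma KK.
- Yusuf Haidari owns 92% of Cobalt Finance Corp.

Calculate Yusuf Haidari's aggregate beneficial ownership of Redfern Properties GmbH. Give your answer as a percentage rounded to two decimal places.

Yusuf reaches Redfern along 5 paths.
Via Cobalt → Ardent: 92% × 100% × 35% = 32.2%.
Via Windward: 25% × 13% = 3.25%.
Via Brightwater → Windward: 100% × 50% × 13% = 6.5%.
Via Corven → Windward: 77% × 25% × 13% = 2.5025%.
Via Pellion: 100% × 32% = 32%.
Total: 32.2% + 3.25% + 6.5% + 2.5025% + 32% = 76.4525%.
Rounded: 76.45%.

76.45%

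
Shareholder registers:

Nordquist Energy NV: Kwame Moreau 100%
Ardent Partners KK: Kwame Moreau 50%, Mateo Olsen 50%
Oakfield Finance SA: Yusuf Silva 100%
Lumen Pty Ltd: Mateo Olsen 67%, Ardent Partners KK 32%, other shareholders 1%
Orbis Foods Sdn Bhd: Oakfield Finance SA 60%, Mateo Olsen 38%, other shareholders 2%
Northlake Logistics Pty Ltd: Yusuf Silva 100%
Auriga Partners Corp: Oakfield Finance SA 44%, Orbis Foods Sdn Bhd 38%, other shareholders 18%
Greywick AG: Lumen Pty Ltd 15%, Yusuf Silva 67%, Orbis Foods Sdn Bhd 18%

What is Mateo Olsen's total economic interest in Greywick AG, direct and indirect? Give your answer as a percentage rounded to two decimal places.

Mateo reaches Greywick along 3 paths.
Via Lumen: 67% × 15% = 10.05%.
Via Ardent → Lumen: 50% × 32% × 15% = 2.4%.
Via Orbis: 38% × 18% = 6.84%.
Total: 10.05% + 2.4% + 6.84% = 19.29%.

19.29%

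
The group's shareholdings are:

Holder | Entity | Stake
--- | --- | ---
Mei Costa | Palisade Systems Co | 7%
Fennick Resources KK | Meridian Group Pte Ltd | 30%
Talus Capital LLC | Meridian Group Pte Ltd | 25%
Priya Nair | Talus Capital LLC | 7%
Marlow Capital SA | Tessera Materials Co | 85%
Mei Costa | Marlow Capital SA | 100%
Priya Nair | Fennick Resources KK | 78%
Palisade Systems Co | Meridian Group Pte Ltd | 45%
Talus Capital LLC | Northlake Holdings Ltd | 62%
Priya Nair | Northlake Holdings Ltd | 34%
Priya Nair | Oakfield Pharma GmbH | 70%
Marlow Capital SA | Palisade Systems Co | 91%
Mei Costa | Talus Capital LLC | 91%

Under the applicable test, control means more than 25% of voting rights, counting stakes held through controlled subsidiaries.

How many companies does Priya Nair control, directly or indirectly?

4

Priya holds 34% of Northlake, so Priya controls Northlake.
Priya holds 78% of Fennick, so Priya controls Fennick.
Priya holds 70% of Oakfield, so Priya controls Oakfield.
Fennick holds 30% of Meridian, so Priya controls Meridian.
No other company's threshold is met.
Priya controls 4 companies.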